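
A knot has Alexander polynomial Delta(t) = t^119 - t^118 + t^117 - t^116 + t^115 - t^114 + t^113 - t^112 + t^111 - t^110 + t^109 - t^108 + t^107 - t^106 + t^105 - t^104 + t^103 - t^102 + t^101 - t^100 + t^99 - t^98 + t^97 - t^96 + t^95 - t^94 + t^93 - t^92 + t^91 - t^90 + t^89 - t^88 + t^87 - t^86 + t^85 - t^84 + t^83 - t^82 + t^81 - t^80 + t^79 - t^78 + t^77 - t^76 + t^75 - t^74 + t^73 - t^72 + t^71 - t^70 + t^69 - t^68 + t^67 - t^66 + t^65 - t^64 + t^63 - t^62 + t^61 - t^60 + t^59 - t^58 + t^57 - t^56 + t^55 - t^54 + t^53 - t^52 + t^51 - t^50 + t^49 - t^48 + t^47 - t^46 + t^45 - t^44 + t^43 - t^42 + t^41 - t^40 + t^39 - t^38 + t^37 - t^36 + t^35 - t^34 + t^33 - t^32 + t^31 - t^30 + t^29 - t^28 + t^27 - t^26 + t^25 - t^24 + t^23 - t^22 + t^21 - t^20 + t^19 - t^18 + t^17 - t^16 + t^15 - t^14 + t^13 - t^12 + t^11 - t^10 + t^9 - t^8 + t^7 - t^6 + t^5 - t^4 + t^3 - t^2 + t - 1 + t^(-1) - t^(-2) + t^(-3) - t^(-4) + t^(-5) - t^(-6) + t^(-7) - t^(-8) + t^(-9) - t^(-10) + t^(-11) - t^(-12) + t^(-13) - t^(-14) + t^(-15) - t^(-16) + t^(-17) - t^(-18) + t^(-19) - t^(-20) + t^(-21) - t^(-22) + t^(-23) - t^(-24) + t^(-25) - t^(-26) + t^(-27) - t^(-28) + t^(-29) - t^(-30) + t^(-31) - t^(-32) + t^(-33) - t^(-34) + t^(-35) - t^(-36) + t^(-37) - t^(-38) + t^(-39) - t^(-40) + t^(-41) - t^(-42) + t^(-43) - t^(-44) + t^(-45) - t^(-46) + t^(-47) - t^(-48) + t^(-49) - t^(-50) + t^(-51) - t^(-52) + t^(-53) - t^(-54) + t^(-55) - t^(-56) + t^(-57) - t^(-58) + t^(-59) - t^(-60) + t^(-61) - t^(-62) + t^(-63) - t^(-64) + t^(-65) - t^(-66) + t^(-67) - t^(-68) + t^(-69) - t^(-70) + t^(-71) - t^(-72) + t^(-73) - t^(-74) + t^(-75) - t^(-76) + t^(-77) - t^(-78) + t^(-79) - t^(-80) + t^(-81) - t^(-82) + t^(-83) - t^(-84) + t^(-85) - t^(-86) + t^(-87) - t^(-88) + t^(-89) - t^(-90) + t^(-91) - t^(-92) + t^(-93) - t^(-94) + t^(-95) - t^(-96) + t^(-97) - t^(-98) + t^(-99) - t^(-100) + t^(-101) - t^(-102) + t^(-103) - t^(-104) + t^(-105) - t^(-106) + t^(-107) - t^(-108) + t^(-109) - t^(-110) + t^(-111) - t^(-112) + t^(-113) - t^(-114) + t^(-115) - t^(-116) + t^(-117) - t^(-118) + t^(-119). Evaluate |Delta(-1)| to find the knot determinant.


Step 1: The polynomial has 239 terms with alternating signs, exponents from 119 down to -119.
Step 2: Substitute t = -1. The i-th term has coefficient (-1)^i and exponent (m-i),
  so its value is (-1)^i * (-1)^(m-i) = (-1)^m = -1 for every i.
Step 3: All 239 terms equal -1, so Delta(-1) = 239 * (-1) = -239
Step 4: |Delta(-1)| = 239

239


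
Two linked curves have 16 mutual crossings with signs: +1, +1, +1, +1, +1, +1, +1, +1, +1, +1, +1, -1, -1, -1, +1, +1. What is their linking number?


Step 1: Count positive crossings: 13
Step 2: Count negative crossings: 3
Step 3: Sum of signs = 13 - 3 = 10
Step 4: Linking number = sum/2 = 10/2 = 5

5


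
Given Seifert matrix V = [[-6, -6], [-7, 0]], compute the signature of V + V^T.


Step 1: V + V^T = [[-12, -13], [-13, 0]]
Step 2: trace = -12, det = -169
Step 3: Discriminant = (-12)^2 - 4*(-169) = 820
Step 4: Eigenvalues: 8.31782, -20.3178
Step 5: Signature = (# positive eigenvalues) - (# negative eigenvalues) = 0

0


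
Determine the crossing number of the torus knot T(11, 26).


For a torus knot T(p, q) with gcd(p,q)=1,
the crossing number is min(p*(q-1), q*(p-1)).
p*(q-1) = 11*25 = 275
q*(p-1) = 26*10 = 260
min(275, 260) = 260

260


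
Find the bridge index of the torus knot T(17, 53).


The bridge number of T(p,q) is min(p,q).
min(17, 53) = 17

17


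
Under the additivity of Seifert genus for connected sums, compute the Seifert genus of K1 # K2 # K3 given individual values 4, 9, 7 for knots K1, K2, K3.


The Seifert genus is additive under connected sum.
Seifert genus(K1 # K2 # K3) = (4) + (9) + (7)
= 20

20


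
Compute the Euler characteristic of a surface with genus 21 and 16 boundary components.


chi = 2 - 2g - b
= 2 - 2*21 - 16
= 2 - 42 - 16 = -56

-56


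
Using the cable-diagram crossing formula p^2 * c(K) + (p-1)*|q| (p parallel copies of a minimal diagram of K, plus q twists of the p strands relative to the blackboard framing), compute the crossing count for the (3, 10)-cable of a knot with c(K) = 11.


Step 1: Each of the c(K) crossings of the companion diagram becomes p*p = p^2 crossings among the p parallel strands, and each of the |q| twists s_1 s_2 ... s_(p-1) adds (p-1) crossings.
  Crossings = p^2 * c(K) + (p-1)*|q|
Step 2: = 3^2 * 11 + (3-1)*10
Step 3: = 9*11 + 2*10
Step 4: = 99 + 20 = 119

119


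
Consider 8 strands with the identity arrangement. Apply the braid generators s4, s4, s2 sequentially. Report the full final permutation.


Starting with identity [1, 2, 3, 4, 5, 6, 7, 8].
Apply generators in sequence:
  After s4: [1, 2, 3, 5, 4, 6, 7, 8]
  After s4: [1, 2, 3, 4, 5, 6, 7, 8]
  After s2: [1, 3, 2, 4, 5, 6, 7, 8]
Final permutation: [1, 3, 2, 4, 5, 6, 7, 8]

[1, 3, 2, 4, 5, 6, 7, 8]


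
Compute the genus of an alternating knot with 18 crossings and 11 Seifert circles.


For alternating knots, g = (c - s + 1)/2.
= (18 - 11 + 1)/2
= 8/2 = 4

4


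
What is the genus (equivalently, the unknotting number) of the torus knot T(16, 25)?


For a torus knot T(p,q), both the unknotting number and genus equal (p-1)(q-1)/2.
= (16-1)(25-1)/2
= 15*24/2
= 360/2 = 180

180


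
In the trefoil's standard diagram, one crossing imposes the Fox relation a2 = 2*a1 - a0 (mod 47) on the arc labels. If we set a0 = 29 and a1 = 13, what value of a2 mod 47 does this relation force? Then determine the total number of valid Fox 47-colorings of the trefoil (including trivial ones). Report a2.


Step 1: Apply the given crossing relation 2*a1 - a0 - a2 = 0 (mod 47).
  a2 = 2*a1 - a0 mod 47
  a2 = 2*13 - 29 mod 47
  a2 = 26 - 29 mod 47
  a2 = -3 mod 47 = 44
Step 2: The trefoil has determinant 3.
  Number of Fox p-colorings (p prime) is p^2 if p = 3, else p.
  Since 47 does not divide 3, only trivial (constant) colorings exist.
  (So the trial a0 = 29, a1 = 13 with a0 != a1 does NOT extend to a valid coloring of the whole trefoil: the other two crossing relations require 3*(a1 - a0) = 0 (mod 47), which fails.)
  Total colorings = 47
Step 3: a2 = 44, total Fox 47-colorings = 47

44


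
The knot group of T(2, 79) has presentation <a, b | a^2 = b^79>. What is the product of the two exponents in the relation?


The relation is a^2 = b^79.
Product of exponents = 2 * 79
= 158

158


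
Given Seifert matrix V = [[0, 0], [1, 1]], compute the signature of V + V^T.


Step 1: V + V^T = [[0, 1], [1, 2]]
Step 2: trace = 2, det = -1
Step 3: Discriminant = 2^2 - 4*(-1) = 8
Step 4: Eigenvalues: 2.41421, -0.414214
Step 5: Signature = (# positive eigenvalues) - (# negative eigenvalues) = 0

0


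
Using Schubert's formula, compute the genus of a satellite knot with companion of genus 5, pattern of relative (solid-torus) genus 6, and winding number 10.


Schubert: g(satellite) = g_rel(pattern) + |winding| * g(companion),
where g_rel(pattern) is the genus of the pattern relative to the solid torus.
= 6 + 10 * 5
= 6 + 50 = 56

56


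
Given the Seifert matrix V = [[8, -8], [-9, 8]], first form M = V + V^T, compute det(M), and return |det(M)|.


Step 1: Form V + V^T where V = [[8, -8], [-9, 8]]
  V^T = [[8, -9], [-8, 8]]
  V + V^T = [[16, -17], [-17, 16]]
Step 2: det(V + V^T) = 16*16 - (-17)*(-17)
  = 256 - 289 = -33
Step 3: Knot determinant = |det(V + V^T)| = |-33| = 33

33


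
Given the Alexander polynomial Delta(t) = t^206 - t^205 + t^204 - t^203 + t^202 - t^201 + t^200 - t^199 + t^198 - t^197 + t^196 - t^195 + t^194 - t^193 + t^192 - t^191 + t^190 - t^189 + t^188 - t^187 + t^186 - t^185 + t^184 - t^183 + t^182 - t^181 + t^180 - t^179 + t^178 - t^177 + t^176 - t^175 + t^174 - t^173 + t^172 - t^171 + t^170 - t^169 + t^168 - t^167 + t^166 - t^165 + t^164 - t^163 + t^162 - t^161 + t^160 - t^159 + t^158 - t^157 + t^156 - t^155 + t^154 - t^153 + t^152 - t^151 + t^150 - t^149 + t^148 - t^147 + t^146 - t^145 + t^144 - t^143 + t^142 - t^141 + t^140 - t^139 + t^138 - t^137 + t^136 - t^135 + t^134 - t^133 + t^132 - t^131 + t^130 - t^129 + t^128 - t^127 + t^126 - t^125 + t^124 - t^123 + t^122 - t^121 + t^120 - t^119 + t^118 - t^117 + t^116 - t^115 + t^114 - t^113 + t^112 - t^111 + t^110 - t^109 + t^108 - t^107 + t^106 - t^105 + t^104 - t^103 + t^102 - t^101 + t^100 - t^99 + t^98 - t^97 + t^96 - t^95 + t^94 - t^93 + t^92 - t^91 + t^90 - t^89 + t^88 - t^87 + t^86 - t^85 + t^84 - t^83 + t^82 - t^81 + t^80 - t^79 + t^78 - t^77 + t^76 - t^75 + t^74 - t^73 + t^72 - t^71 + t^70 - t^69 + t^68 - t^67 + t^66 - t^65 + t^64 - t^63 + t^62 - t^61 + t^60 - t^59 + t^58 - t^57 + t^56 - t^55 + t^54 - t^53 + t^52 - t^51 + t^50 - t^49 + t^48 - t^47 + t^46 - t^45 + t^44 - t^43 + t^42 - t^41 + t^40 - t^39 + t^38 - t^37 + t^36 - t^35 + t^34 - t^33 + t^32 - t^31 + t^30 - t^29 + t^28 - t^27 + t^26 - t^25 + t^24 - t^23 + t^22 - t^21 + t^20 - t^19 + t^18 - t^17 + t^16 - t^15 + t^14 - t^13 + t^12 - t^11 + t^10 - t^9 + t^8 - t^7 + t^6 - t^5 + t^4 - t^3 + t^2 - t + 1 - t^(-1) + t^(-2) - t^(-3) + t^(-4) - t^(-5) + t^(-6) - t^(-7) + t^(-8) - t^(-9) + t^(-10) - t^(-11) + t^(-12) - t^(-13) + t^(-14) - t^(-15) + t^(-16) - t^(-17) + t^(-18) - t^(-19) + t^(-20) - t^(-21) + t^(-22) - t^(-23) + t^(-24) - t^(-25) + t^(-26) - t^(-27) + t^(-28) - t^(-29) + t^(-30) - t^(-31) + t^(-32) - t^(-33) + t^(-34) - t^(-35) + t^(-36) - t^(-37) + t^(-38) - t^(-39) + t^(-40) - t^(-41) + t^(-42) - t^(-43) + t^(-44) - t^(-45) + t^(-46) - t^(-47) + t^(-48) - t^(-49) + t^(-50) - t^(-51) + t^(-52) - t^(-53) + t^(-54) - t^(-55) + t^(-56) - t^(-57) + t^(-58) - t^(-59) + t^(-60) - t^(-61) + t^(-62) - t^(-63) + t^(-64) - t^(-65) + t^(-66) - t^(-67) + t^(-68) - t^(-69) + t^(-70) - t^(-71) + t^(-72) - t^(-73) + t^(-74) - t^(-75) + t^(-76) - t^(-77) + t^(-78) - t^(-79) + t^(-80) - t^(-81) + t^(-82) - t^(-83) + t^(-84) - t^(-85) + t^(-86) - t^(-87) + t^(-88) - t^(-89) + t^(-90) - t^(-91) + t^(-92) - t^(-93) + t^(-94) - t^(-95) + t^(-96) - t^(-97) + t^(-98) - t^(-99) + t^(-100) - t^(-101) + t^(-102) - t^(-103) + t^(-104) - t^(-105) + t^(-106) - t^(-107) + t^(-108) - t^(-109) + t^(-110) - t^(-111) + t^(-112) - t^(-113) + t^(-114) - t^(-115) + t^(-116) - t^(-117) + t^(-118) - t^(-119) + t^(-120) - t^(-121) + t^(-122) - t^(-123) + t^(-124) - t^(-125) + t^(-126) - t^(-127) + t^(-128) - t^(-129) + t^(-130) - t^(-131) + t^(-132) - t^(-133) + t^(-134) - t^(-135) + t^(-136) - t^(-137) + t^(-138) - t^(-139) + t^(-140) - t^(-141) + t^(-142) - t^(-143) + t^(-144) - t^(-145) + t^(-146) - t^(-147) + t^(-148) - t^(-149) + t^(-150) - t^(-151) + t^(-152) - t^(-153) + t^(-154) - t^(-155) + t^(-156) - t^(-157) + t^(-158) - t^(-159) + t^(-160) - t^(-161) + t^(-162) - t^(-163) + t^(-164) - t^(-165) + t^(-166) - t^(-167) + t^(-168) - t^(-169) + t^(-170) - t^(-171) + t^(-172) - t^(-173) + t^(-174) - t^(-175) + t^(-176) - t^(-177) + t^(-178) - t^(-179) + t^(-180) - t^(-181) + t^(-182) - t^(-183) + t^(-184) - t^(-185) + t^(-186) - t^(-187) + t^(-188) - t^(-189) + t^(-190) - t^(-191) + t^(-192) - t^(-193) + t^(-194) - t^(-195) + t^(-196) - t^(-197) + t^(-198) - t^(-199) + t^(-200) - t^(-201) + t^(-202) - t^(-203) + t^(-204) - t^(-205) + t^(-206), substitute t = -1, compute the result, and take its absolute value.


Step 1: The polynomial has 413 terms with alternating signs, exponents from 206 down to -206.
Step 2: Substitute t = -1. The i-th term has coefficient (-1)^i and exponent (m-i),
  so its value is (-1)^i * (-1)^(m-i) = (-1)^m = 1 for every i.
Step 3: All 413 terms equal 1, so Delta(-1) = 413 * (1) = 413
Step 4: |Delta(-1)| = 413

413


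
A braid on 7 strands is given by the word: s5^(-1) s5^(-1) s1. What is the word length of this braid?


The word length counts the number of generators (including inverses).
Listing each generator: s5^(-1), s5^(-1), s1
There are 3 generators in this braid word.

3


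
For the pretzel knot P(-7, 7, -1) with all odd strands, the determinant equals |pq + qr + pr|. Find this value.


Step 1: Compute pq + qr + pr.
pq = (-7)*7 = -49
qr = 7*(-1) = -7
pr = (-7)*(-1) = 7
pq + qr + pr = -49 + (-7) + 7 = -49
Step 2: Take absolute value.
det(P(-7,7,-1)) = |-49| = 49

49


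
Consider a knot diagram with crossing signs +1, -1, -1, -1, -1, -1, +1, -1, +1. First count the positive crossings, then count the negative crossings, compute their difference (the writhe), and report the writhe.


Step 1: Count positive crossings (+1).
Positive crossings: 3
Step 2: Count negative crossings (-1).
Negative crossings: 6
Step 3: Writhe = (positive) - (negative)
w = 3 - 6 = -3
Step 4: |w| = 3, and w is negative

-3


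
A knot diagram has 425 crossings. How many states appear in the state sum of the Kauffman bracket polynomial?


Each crossing contributes 2 choices (A-smoothing or B-smoothing).
Total states = 2^425 = 86645927941275464361825443254471365732388658605494267974077486894206915868925800719999200190754361815543475342543861619655442432

86645927941275464361825443254471365732388658605494267974077486894206915868925800719999200190754361815543475342543861619655442432


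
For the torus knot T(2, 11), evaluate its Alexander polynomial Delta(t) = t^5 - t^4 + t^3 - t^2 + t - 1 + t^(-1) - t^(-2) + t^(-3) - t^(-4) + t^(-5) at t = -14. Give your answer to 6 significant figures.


Substituting t = -14 into Delta(t) = t^5 - t^4 + t^3 - t^2 + t - 1 + t^(-1) - t^(-2) + t^(-3) - t^(-4) + t^(-5):
Term values: (-537824) + (-38416) + (-2744) + (-196) + (-14) + (-1) + (-0.0714286) + (-0.00510204) + (-0.000364431) + (-2.60308e-05) + (-1.85934e-06)
Sum = -579195.0769
Rounded to 6 significant figures: -579195

-579195


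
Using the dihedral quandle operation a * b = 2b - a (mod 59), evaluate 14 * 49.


14 * 49 = 2*49 - 14 mod 59
= 98 - 14 mod 59
= 84 mod 59 = 25

25


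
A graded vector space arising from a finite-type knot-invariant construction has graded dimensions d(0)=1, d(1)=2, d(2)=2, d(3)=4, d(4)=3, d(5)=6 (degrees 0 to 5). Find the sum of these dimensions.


Total dimension = d(0) + d(1) + ... + d(5)
= 1 + 2 + 2 + 4 + 3 + 6
= 18

18


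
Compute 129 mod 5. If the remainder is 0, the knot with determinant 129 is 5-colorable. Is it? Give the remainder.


Step 1: A knot is p-colorable if and only if p divides its determinant.
Step 2: Compute 129 mod 5.
129 = 25 * 5 + 4
Step 3: 129 mod 5 = 4
Step 4: The knot is 5-colorable: no

4


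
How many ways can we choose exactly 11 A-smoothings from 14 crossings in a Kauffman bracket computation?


We choose which 11 of 14 crossings get A-smoothings.
C(14, 11) = 14! / (11! * 3!)
= 364

364


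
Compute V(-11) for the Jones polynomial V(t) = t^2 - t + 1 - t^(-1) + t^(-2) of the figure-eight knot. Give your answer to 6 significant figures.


Substituting t = -11 into V(t) = t^2 - t + 1 - t^(-1) + t^(-2):
  (+)t^(2) = 121
  (-)t^(1) = 11
  (+)t^(0) = 1
  (-)t^(-1) = 0.0909091
  (+)t^(-2) = 0.00826446
Sum = (121) + (11) + (1) + (0.0909091) + (0.00826446)
= 133.0991736
Rounded to 6 significant figures: 133.099

133.099


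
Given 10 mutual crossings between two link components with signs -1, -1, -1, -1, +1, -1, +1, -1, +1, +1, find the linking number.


Step 1: Count positive crossings: 4
Step 2: Count negative crossings: 6
Step 3: Sum of signs = 4 - 6 = -2
Step 4: Linking number = sum/2 = -2/2 = -1

-1


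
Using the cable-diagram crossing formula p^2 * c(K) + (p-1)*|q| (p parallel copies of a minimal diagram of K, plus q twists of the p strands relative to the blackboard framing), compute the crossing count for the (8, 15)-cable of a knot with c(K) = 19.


Step 1: Each of the c(K) crossings of the companion diagram becomes p*p = p^2 crossings among the p parallel strands, and each of the |q| twists s_1 s_2 ... s_(p-1) adds (p-1) crossings.
  Crossings = p^2 * c(K) + (p-1)*|q|
Step 2: = 8^2 * 19 + (8-1)*15
Step 3: = 64*19 + 7*15
Step 4: = 1216 + 105 = 1321

1321


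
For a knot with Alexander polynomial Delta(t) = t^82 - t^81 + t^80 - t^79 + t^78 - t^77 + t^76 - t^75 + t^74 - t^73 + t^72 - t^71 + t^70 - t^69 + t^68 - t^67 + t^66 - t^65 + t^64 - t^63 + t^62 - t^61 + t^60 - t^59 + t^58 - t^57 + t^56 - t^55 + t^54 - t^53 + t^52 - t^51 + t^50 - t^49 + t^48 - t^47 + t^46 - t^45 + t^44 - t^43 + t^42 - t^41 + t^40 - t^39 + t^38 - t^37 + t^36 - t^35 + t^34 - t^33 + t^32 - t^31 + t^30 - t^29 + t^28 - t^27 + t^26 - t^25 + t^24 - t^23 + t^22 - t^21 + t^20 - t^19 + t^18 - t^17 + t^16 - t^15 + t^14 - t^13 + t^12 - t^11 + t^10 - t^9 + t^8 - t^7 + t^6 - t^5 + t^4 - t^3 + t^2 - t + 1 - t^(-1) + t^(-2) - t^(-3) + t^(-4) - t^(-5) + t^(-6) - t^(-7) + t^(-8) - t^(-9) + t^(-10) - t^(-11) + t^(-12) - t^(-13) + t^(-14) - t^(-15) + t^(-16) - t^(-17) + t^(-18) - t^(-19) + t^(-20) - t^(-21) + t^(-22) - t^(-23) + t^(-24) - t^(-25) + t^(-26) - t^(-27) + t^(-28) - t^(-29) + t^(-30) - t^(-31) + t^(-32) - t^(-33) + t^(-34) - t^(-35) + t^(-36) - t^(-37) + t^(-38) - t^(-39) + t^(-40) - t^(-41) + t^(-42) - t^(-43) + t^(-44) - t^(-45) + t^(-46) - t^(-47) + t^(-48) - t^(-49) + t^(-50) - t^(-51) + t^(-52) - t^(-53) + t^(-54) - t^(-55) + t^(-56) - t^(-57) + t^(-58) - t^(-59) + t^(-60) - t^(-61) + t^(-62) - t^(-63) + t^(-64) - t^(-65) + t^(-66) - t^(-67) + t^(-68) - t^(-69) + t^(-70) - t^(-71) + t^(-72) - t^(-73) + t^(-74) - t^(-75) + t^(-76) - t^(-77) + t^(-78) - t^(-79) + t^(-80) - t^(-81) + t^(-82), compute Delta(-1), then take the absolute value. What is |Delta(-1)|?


Step 1: The polynomial has 165 terms with alternating signs, exponents from 82 down to -82.
Step 2: Substitute t = -1. The i-th term has coefficient (-1)^i and exponent (m-i),
  so its value is (-1)^i * (-1)^(m-i) = (-1)^m = 1 for every i.
Step 3: All 165 terms equal 1, so Delta(-1) = 165 * (1) = 165
Step 4: |Delta(-1)| = 165

165


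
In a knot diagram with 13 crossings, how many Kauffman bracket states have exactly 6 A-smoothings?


We choose which 6 of 13 crossings get A-smoothings.
C(13, 6) = 13! / (6! * 7!)
= 1716

1716


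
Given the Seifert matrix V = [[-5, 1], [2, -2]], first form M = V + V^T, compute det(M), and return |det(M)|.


Step 1: Form V + V^T where V = [[-5, 1], [2, -2]]
  V^T = [[-5, 2], [1, -2]]
  V + V^T = [[-10, 3], [3, -4]]
Step 2: det(V + V^T) = (-10)*(-4) - 3*3
  = 40 - 9 = 31
Step 3: Knot determinant = |det(V + V^T)| = |31| = 31

31


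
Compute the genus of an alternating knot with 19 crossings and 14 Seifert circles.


For alternating knots, g = (c - s + 1)/2.
= (19 - 14 + 1)/2
= 6/2 = 3

3


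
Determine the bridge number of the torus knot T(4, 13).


The bridge number of T(p,q) is min(p,q).
min(4, 13) = 4

4


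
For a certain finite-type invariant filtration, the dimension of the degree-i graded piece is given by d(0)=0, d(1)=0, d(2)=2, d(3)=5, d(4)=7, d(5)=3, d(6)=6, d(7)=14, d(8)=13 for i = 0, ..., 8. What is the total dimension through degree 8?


Total dimension = d(0) + d(1) + ... + d(8)
= 0 + 0 + 2 + 5 + 7 + 3 + 6 + 14 + 13
= 50

50


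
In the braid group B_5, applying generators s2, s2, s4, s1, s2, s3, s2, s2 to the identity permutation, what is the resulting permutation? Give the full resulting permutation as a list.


Starting with identity [1, 2, 3, 4, 5].
Apply generators in sequence:
  After s2: [1, 3, 2, 4, 5]
  After s2: [1, 2, 3, 4, 5]
  After s4: [1, 2, 3, 5, 4]
  After s1: [2, 1, 3, 5, 4]
  After s2: [2, 3, 1, 5, 4]
  After s3: [2, 3, 5, 1, 4]
  After s2: [2, 5, 3, 1, 4]
  After s2: [2, 3, 5, 1, 4]
Final permutation: [2, 3, 5, 1, 4]

[2, 3, 5, 1, 4]


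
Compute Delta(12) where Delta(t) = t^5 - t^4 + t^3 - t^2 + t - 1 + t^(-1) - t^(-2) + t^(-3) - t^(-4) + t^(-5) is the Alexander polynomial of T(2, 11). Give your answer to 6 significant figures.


Substituting t = 12 into Delta(t) = t^5 - t^4 + t^3 - t^2 + t - 1 + t^(-1) - t^(-2) + t^(-3) - t^(-4) + t^(-5):
Term values: (248832) + (-20736) + (1728) + (-144) + (12) + (-1) + (0.0833333) + (-0.00694444) + (0.000578704) + (-4.82253e-05) + (4.01878e-06)
Sum = 229691.0769
Rounded to 6 significant figures: 229691

229691


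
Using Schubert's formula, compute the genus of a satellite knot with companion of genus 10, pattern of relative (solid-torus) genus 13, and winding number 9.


Schubert: g(satellite) = g_rel(pattern) + |winding| * g(companion),
where g_rel(pattern) is the genus of the pattern relative to the solid torus.
= 13 + 9 * 10
= 13 + 90 = 103

103


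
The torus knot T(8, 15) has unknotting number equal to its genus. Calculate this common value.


For a torus knot T(p,q), both the unknotting number and genus equal (p-1)(q-1)/2.
= (8-1)(15-1)/2
= 7*14/2
= 98/2 = 49

49


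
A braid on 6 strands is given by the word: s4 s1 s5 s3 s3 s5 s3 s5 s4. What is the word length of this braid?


The word length counts the number of generators (including inverses).
Listing each generator: s4, s1, s5, s3, s3, s5, s3, s5, s4
There are 9 generators in this braid word.

9


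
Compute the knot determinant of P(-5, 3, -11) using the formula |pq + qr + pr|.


Step 1: Compute pq + qr + pr.
pq = (-5)*3 = -15
qr = 3*(-11) = -33
pr = (-5)*(-11) = 55
pq + qr + pr = -15 + (-33) + 55 = 7
Step 2: Take absolute value.
det(P(-5,3,-11)) = |7| = 7

7


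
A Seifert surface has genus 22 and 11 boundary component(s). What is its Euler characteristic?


chi = 2 - 2g - b
= 2 - 2*22 - 11
= 2 - 44 - 11 = -53

-53


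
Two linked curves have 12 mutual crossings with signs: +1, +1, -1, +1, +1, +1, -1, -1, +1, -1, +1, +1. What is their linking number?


Step 1: Count positive crossings: 8
Step 2: Count negative crossings: 4
Step 3: Sum of signs = 8 - 4 = 4
Step 4: Linking number = sum/2 = 4/2 = 2

2


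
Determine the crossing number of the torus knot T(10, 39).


For a torus knot T(p, q) with gcd(p,q)=1,
the crossing number is min(p*(q-1), q*(p-1)).
p*(q-1) = 10*38 = 380
q*(p-1) = 39*9 = 351
min(380, 351) = 351

351


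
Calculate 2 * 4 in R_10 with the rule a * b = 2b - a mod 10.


2 * 4 = 2*4 - 2 mod 10
= 8 - 2 mod 10
= 6 mod 10 = 6

6


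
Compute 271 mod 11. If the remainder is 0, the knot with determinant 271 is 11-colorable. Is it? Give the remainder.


Step 1: A knot is p-colorable if and only if p divides its determinant.
Step 2: Compute 271 mod 11.
271 = 24 * 11 + 7
Step 3: 271 mod 11 = 7
Step 4: The knot is 11-colorable: no

7


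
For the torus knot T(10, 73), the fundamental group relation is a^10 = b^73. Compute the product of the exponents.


The relation is a^10 = b^73.
Product of exponents = 10 * 73
= 730

730


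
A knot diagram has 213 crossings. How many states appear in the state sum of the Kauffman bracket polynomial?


Each crossing contributes 2 choices (A-smoothing or B-smoothing).
Total states = 2^213 = 13164036458569648337239753460458804039861886925068638906788872192

13164036458569648337239753460458804039861886925068638906788872192


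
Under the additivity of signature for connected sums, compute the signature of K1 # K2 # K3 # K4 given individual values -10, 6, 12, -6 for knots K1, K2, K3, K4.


The signature is additive under connected sum.
signature(K1 # K2 # K3 # K4) = (-10) + (6) + (12) + (-6)
= 2

2


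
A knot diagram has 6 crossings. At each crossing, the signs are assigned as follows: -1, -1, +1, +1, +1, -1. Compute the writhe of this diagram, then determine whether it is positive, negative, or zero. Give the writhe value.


Step 1: Count positive crossings (+1).
Positive crossings: 3
Step 2: Count negative crossings (-1).
Negative crossings: 3
Step 3: Writhe = (positive) - (negative)
w = 3 - 3 = 0
Step 4: |w| = 0, and w is zero

0


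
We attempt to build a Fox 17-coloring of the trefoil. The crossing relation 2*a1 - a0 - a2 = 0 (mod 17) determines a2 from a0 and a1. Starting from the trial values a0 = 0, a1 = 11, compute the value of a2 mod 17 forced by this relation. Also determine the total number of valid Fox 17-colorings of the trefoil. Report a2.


Step 1: Apply the given crossing relation 2*a1 - a0 - a2 = 0 (mod 17).
  a2 = 2*a1 - a0 mod 17
  a2 = 2*11 - 0 mod 17
  a2 = 22 - 0 mod 17
  a2 = 22 mod 17 = 5
Step 2: The trefoil has determinant 3.
  Number of Fox p-colorings (p prime) is p^2 if p = 3, else p.
  Since 17 does not divide 3, only trivial (constant) colorings exist.
  (So the trial a0 = 0, a1 = 11 with a0 != a1 does NOT extend to a valid coloring of the whole trefoil: the other two crossing relations require 3*(a1 - a0) = 0 (mod 17), which fails.)
  Total colorings = 17
Step 3: a2 = 5, total Fox 17-colorings = 17

5


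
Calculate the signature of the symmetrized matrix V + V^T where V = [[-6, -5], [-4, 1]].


Step 1: V + V^T = [[-12, -9], [-9, 2]]
Step 2: trace = -10, det = -105
Step 3: Discriminant = (-10)^2 - 4*(-105) = 520
Step 4: Eigenvalues: 6.40175, -16.4018
Step 5: Signature = (# positive eigenvalues) - (# negative eigenvalues) = 0

0


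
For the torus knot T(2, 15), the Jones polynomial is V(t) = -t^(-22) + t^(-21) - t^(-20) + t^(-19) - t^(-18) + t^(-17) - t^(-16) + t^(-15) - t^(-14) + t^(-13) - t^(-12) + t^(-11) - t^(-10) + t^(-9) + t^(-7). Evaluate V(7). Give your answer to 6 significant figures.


Substituting t = 7 into V(t) = -t^(-22) + t^(-21) - t^(-20) + t^(-19) - t^(-18) + t^(-17) - t^(-16) + t^(-15) - t^(-14) + t^(-13) - t^(-12) + t^(-11) - t^(-10) + t^(-9) + t^(-7):
  (-)t^(-22) = -2.55766e-19
  (+)t^(-21) = 1.79036e-18
  (-)t^(-20) = -1.25325e-17
  (+)t^(-19) = 8.77278e-17
  (-)t^(-18) = -6.14095e-16
  (+)t^(-17) = 4.29866e-15
  (-)t^(-16) = -3.00906e-14
  (+)t^(-15) = 2.10634e-13
  (-)t^(-14) = -1.47444e-12
  (+)t^(-13) = 1.03211e-11
  (-)t^(-12) = -7.22476e-11
  (+)t^(-11) = 5.05733e-10
  (-)t^(-10) = -3.54013e-09
  (+)t^(-9) = 2.47809e-08
  (+)t^(-7) = 1.21427e-06
Sum = (-2.55766e-19) + (1.79036e-18) + (-1.25325e-17) + (8.77278e-17) + (-6.14095e-16) + (4.29866e-15) + (-3.00906e-14) + (2.10634e-13) + (-1.47444e-12) + (1.03211e-11) + (-7.22476e-11) + (5.05733e-10) + (-3.54013e-09) + (2.47809e-08) + (1.21427e-06)
= 1.235948995e-06
Rounded to 6 significant figures: 1.23595e-06

1.23595e-06


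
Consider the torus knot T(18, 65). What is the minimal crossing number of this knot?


For a torus knot T(p, q) with gcd(p,q)=1,
the crossing number is min(p*(q-1), q*(p-1)).
p*(q-1) = 18*64 = 1152
q*(p-1) = 65*17 = 1105
min(1152, 1105) = 1105

1105


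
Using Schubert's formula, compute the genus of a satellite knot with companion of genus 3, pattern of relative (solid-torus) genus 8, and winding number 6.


Schubert: g(satellite) = g_rel(pattern) + |winding| * g(companion),
where g_rel(pattern) is the genus of the pattern relative to the solid torus.
= 8 + 6 * 3
= 8 + 18 = 26

26


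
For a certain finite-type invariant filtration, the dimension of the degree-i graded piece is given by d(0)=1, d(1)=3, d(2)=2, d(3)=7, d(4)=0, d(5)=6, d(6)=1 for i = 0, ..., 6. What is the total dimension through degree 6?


Total dimension = d(0) + d(1) + ... + d(6)
= 1 + 3 + 2 + 7 + 0 + 6 + 1
= 20

20


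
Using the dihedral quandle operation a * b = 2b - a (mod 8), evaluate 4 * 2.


4 * 2 = 2*2 - 4 mod 8
= 4 - 4 mod 8
= 0 mod 8 = 0

0


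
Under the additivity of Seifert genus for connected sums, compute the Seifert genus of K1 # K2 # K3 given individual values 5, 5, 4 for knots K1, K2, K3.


The Seifert genus is additive under connected sum.
Seifert genus(K1 # K2 # K3) = (5) + (5) + (4)
= 14

14


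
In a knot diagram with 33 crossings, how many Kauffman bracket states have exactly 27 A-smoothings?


We choose which 27 of 33 crossings get A-smoothings.
C(33, 27) = 33! / (27! * 6!)
= 1107568

1107568


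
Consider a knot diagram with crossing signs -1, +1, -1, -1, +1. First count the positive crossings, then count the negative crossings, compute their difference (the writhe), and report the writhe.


Step 1: Count positive crossings (+1).
Positive crossings: 2
Step 2: Count negative crossings (-1).
Negative crossings: 3
Step 3: Writhe = (positive) - (negative)
w = 2 - 3 = -1
Step 4: |w| = 1, and w is negative

-1


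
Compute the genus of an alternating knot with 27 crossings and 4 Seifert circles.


For alternating knots, g = (c - s + 1)/2.
= (27 - 4 + 1)/2
= 24/2 = 12

12


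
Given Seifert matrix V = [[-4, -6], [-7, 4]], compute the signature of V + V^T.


Step 1: V + V^T = [[-8, -13], [-13, 8]]
Step 2: trace = 0, det = -233
Step 3: Discriminant = 0^2 - 4*(-233) = 932
Step 4: Eigenvalues: 15.2643, -15.2643
Step 5: Signature = (# positive eigenvalues) - (# negative eigenvalues) = 0

0


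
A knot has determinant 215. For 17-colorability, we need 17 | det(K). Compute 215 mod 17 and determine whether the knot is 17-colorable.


Step 1: A knot is p-colorable if and only if p divides its determinant.
Step 2: Compute 215 mod 17.
215 = 12 * 17 + 11
Step 3: 215 mod 17 = 11
Step 4: The knot is 17-colorable: no

11


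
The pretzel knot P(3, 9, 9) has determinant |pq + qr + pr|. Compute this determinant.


Step 1: Compute pq + qr + pr.
pq = 3*9 = 27
qr = 9*9 = 81
pr = 3*9 = 27
pq + qr + pr = 27 + 81 + 27 = 135
Step 2: Take absolute value.
det(P(3,9,9)) = |135| = 135

135


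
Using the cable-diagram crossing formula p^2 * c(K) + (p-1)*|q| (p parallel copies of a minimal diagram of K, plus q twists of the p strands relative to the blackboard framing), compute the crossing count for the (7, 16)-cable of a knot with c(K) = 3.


Step 1: Each of the c(K) crossings of the companion diagram becomes p*p = p^2 crossings among the p parallel strands, and each of the |q| twists s_1 s_2 ... s_(p-1) adds (p-1) crossings.
  Crossings = p^2 * c(K) + (p-1)*|q|
Step 2: = 7^2 * 3 + (7-1)*16
Step 3: = 49*3 + 6*16
Step 4: = 147 + 96 = 243

243


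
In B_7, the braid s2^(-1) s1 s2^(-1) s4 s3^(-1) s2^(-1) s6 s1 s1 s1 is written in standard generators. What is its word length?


The word length counts the number of generators (including inverses).
Listing each generator: s2^(-1), s1, s2^(-1), s4, s3^(-1), s2^(-1), s6, s1, s1, s1
There are 10 generators in this braid word.

10


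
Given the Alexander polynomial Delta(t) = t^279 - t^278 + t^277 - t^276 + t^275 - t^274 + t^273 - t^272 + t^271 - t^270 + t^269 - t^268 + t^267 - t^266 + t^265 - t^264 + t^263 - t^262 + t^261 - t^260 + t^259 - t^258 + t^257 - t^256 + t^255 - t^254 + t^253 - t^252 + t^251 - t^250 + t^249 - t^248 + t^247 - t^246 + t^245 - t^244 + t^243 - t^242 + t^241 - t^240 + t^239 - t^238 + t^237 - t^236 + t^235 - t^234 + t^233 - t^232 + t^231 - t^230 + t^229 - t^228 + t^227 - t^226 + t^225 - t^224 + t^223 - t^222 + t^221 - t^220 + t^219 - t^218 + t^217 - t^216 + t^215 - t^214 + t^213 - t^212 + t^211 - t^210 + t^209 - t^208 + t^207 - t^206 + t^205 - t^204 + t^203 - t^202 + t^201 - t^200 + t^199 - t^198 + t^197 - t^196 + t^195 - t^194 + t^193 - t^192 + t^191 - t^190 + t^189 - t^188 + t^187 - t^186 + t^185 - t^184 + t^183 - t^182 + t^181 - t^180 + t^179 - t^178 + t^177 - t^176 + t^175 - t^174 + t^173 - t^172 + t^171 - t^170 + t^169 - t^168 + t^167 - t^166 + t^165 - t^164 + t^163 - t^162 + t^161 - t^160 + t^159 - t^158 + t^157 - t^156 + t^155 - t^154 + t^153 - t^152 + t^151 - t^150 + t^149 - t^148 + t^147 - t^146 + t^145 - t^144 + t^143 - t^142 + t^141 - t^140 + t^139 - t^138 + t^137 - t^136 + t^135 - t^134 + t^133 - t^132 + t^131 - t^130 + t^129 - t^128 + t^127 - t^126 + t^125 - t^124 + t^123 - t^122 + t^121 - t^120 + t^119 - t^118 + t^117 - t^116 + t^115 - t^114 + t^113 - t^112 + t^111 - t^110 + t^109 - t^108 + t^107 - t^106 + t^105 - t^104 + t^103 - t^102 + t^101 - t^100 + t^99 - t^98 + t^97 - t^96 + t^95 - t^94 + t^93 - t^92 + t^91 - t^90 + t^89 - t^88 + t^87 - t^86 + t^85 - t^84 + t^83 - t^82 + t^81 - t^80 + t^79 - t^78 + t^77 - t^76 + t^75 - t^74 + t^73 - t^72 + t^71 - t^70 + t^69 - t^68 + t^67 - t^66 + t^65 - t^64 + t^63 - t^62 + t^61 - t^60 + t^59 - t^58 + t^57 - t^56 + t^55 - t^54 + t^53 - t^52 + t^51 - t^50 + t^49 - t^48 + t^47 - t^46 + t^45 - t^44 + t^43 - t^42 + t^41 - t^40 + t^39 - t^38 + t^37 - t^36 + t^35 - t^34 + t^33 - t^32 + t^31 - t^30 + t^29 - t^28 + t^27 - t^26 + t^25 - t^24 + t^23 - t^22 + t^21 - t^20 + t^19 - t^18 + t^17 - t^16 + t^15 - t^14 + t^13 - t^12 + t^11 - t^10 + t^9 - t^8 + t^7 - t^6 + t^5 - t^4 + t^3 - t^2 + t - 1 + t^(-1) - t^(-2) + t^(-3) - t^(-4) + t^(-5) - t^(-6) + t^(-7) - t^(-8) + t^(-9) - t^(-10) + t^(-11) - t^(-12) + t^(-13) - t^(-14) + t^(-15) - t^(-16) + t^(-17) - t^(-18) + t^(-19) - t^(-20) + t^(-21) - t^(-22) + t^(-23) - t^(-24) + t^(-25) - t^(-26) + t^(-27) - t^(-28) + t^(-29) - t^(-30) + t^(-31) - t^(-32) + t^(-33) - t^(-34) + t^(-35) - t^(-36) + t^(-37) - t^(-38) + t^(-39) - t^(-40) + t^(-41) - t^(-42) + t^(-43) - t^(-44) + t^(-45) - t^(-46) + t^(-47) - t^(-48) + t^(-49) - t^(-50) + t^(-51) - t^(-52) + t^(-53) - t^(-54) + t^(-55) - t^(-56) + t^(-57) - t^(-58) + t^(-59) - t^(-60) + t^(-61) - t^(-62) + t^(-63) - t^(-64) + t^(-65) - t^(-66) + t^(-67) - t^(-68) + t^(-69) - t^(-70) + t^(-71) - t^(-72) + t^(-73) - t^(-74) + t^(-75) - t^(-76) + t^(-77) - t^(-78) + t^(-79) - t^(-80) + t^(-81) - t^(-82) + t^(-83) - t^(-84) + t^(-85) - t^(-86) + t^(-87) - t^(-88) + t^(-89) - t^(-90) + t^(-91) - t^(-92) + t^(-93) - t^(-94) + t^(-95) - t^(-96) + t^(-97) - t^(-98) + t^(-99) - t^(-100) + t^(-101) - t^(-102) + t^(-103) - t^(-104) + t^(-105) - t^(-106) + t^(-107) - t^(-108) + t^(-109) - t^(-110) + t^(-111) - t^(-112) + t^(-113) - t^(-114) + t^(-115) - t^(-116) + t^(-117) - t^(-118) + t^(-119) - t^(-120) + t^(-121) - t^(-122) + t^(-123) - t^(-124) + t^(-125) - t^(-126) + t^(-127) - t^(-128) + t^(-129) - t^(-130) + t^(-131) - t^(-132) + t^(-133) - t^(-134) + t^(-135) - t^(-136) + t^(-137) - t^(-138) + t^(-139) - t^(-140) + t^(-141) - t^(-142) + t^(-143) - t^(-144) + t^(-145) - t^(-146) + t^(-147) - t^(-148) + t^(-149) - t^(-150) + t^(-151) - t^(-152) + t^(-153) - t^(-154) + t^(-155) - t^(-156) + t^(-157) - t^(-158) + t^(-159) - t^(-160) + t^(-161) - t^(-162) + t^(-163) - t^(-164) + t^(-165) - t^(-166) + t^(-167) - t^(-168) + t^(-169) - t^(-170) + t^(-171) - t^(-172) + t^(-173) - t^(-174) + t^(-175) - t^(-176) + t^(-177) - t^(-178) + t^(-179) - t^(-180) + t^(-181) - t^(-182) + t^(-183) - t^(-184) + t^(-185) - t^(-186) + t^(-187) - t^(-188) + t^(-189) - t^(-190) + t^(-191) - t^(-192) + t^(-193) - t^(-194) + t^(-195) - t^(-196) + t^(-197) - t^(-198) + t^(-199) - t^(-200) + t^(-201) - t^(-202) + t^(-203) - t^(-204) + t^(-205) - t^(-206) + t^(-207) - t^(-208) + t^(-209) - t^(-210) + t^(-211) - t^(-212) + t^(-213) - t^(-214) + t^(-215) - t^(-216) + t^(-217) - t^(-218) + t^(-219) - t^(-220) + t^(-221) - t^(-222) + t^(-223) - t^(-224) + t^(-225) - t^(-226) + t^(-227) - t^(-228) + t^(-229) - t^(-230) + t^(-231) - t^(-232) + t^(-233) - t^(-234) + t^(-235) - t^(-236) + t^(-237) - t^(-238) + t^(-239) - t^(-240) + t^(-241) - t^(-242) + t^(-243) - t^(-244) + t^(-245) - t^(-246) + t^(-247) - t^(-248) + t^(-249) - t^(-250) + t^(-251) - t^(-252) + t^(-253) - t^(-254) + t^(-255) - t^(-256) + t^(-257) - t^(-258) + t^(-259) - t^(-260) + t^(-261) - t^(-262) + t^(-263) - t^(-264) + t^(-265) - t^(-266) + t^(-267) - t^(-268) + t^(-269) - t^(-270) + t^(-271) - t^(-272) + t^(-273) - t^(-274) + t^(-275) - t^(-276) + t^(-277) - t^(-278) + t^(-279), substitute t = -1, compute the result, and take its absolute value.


Step 1: The polynomial has 559 terms with alternating signs, exponents from 279 down to -279.
Step 2: Substitute t = -1. The i-th term has coefficient (-1)^i and exponent (m-i),
  so its value is (-1)^i * (-1)^(m-i) = (-1)^m = -1 for every i.
Step 3: All 559 terms equal -1, so Delta(-1) = 559 * (-1) = -559
Step 4: |Delta(-1)| = 559

559


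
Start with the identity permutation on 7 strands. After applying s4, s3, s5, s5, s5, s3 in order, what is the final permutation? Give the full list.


Starting with identity [1, 2, 3, 4, 5, 6, 7].
Apply generators in sequence:
  After s4: [1, 2, 3, 5, 4, 6, 7]
  After s3: [1, 2, 5, 3, 4, 6, 7]
  After s5: [1, 2, 5, 3, 6, 4, 7]
  After s5: [1, 2, 5, 3, 4, 6, 7]
  After s5: [1, 2, 5, 3, 6, 4, 7]
  After s3: [1, 2, 3, 5, 6, 4, 7]
Final permutation: [1, 2, 3, 5, 6, 4, 7]

[1, 2, 3, 5, 6, 4, 7]


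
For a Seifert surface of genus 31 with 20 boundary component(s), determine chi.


chi = 2 - 2g - b
= 2 - 2*31 - 20
= 2 - 62 - 20 = -80

-80


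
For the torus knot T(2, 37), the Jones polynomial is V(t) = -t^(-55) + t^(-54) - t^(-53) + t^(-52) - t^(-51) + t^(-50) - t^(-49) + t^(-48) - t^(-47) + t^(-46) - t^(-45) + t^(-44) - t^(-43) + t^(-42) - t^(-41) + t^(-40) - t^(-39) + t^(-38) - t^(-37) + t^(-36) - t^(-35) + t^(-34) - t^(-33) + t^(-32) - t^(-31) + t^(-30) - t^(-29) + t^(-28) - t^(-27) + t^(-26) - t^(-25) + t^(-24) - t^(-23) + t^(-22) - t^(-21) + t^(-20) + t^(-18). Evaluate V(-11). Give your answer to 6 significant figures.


Substituting t = -11 into V(t) = -t^(-55) + t^(-54) - t^(-53) + t^(-52) - t^(-51) + t^(-50) - t^(-49) + t^(-48) - t^(-47) + t^(-46) - t^(-45) + t^(-44) - t^(-43) + t^(-42) - t^(-41) + t^(-40) - t^(-39) + t^(-38) - t^(-37) + t^(-36) - t^(-35) + t^(-34) - t^(-33) + t^(-32) - t^(-31) + t^(-30) - t^(-29) + t^(-28) - t^(-27) + t^(-26) - t^(-25) + t^(-24) - t^(-23) + t^(-22) - t^(-21) + t^(-20) + t^(-18):
  (-)t^(-55) = 5.28935e-58
  (+)t^(-54) = 5.81829e-57
  (-)t^(-53) = 6.40011e-56
  (+)t^(-52) = 7.04013e-55
  (-)t^(-51) = 7.74414e-54
  (+)t^(-50) = 8.51855e-53
  (-)t^(-49) = 9.37041e-52
  (+)t^(-48) = 1.03074e-50
  (-)t^(-47) = 1.13382e-49
  (+)t^(-46) = 1.2472e-48
  (-)t^(-45) = 1.37192e-47
  (+)t^(-44) = 1.50911e-46
  (-)t^(-43) = 1.66002e-45
  (+)t^(-42) = 1.82603e-44
  (-)t^(-41) = 2.00863e-43
  (+)t^(-40) = 2.20949e-42
  (-)t^(-39) = 2.43044e-41
  (+)t^(-38) = 2.67349e-40
  (-)t^(-37) = 2.94083e-39
  (+)t^(-36) = 3.23492e-38
  (-)t^(-35) = 3.55841e-37
  (+)t^(-34) = 3.91425e-36
  (-)t^(-33) = 4.30568e-35
  (+)t^(-32) = 4.73624e-34
  (-)t^(-31) = 5.20987e-33
  (+)t^(-30) = 5.73086e-32
  (-)t^(-29) = 6.30394e-31
  (+)t^(-28) = 6.93433e-30
  (-)t^(-27) = 7.62777e-29
  (+)t^(-26) = 8.39055e-28
  (-)t^(-25) = 9.2296e-27
  (+)t^(-24) = 1.01526e-25
  (-)t^(-23) = 1.11678e-24
  (+)t^(-22) = 1.22846e-23
  (-)t^(-21) = 1.35131e-22
  (+)t^(-20) = 1.48644e-21
  (+)t^(-18) = 1.79859e-19
Sum = (5.28935e-58) + (5.81829e-57) + (6.40011e-56) + (7.04013e-55) + (7.74414e-54) + (8.51855e-53) + (9.37041e-52) + (1.03074e-50) + (1.13382e-49) + (1.2472e-48) + (1.37192e-47) + (1.50911e-46) + (1.66002e-45) + (1.82603e-44) + (2.00863e-43) + (2.20949e-42) + (2.43044e-41) + (2.67349e-40) + (2.94083e-39) + (3.23492e-38) + (3.55841e-37) + (3.91425e-36) + (4.30568e-35) + (4.73624e-34) + (5.20987e-33) + (5.73086e-32) + (6.30394e-31) + (6.93433e-30) + (7.62777e-29) + (8.39055e-28) + (9.2296e-27) + (1.01526e-25) + (1.11678e-24) + (1.22846e-23) + (1.35131e-22) + (1.48644e-21) + (1.79859e-19)
= 1.814938698e-19
Rounded to 6 significant figures: 1.81494e-19

1.81494e-19


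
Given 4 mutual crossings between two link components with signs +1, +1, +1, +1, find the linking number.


Step 1: Count positive crossings: 4
Step 2: Count negative crossings: 0
Step 3: Sum of signs = 4 - 0 = 4
Step 4: Linking number = sum/2 = 4/2 = 2

2


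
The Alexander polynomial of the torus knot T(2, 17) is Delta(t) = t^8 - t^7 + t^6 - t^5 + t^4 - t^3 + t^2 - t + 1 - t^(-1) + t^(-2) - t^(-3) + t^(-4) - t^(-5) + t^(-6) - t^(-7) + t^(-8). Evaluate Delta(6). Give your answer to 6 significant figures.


Substituting t = 6 into Delta(t) = t^8 - t^7 + t^6 - t^5 + t^4 - t^3 + t^2 - t + 1 - t^(-1) + t^(-2) - t^(-3) + t^(-4) - t^(-5) + t^(-6) - t^(-7) + t^(-8):
Term values: (1679616) + (-279936) + (46656) + (-7776) + (1296) + (-216) + (36) + (-6) + (1) + (-0.166667) + (0.0277778) + (-0.00462963) + (0.000771605) + (-0.000128601) + (2.14335e-05) + (-3.57225e-06) + (5.95374e-07)
Sum = 1439670.857
Rounded to 6 significant figures: 1.43967e+06

1.43967e+06


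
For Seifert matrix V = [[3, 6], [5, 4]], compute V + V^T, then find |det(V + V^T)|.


Step 1: Form V + V^T where V = [[3, 6], [5, 4]]
  V^T = [[3, 5], [6, 4]]
  V + V^T = [[6, 11], [11, 8]]
Step 2: det(V + V^T) = 6*8 - 11*11
  = 48 - 121 = -73
Step 3: Knot determinant = |det(V + V^T)| = |-73| = 73

73


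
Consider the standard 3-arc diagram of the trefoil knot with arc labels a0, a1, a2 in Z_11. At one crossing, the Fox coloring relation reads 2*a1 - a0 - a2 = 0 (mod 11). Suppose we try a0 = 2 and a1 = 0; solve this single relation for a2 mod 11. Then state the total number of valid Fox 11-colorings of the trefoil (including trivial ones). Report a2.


Step 1: Apply the given crossing relation 2*a1 - a0 - a2 = 0 (mod 11).
  a2 = 2*a1 - a0 mod 11
  a2 = 2*0 - 2 mod 11
  a2 = 0 - 2 mod 11
  a2 = -2 mod 11 = 9
Step 2: The trefoil has determinant 3.
  Number of Fox p-colorings (p prime) is p^2 if p = 3, else p.
  Since 11 does not divide 3, only trivial (constant) colorings exist.
  (So the trial a0 = 2, a1 = 0 with a0 != a1 does NOT extend to a valid coloring of the whole trefoil: the other two crossing relations require 3*(a1 - a0) = 0 (mod 11), which fails.)
  Total colorings = 11
Step 3: a2 = 9, total Fox 11-colorings = 11

9
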